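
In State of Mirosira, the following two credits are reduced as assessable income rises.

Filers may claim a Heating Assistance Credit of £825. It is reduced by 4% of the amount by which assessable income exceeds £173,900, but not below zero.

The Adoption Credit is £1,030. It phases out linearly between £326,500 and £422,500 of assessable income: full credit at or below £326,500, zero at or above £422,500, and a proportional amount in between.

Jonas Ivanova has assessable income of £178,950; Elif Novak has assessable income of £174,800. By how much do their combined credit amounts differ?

Jonas (£178,950): Heating Assistance Credit: 4% of the £5,050 excess over £173,900 is £202; credit = £825 − £202 = £623. Adoption Credit: £178,950 is at or below the £326,500 threshold, so the full £1,030 applies. total £623 + £1,030 = £1,653
Elif (£174,800): Heating Assistance Credit: 4% of the £900 excess over £173,900 is £36; credit = £825 − £36 = £789. Adoption Credit: £174,800 is at or below the £326,500 threshold, so the full £1,030 applies. total £789 + £1,030 = £1,819
Difference: |£1,653 − £1,819| = £166.

£166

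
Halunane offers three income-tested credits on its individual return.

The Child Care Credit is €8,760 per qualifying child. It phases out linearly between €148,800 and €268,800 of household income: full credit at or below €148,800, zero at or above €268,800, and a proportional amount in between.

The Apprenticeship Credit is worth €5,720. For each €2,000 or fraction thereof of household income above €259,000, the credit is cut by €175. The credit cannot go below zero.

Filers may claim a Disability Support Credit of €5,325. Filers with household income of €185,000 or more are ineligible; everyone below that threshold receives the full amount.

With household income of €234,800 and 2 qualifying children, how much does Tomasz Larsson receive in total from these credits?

Child Care Credit: base = 2 × €8,760 = €17,520. €234,800 is €86,000 into a €120,000 phase-out range, leaving 34,000/120,000 of the credit: €17,520 × 34,000/120,000 = €4,964.
Apprenticeship Credit: €234,800 is at or below the €259,000 threshold, so the full €5,720 applies.
Disability Support Credit: €234,800 meets or exceeds the €185,000 cutoff, so the credit is €0.
Total: €4,964 + €5,720 + €0 = €10,684.

€10,684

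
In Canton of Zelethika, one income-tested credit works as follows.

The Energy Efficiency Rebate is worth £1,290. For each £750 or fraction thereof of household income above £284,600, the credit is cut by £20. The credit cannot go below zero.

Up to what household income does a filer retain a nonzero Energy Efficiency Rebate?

£332,600

After 64 increments the reduction is 64 × £20 = £1,280, leaving £10; one more increment wipes it out. Increment 64 ends at excess 64 × £750 = £48,000, so the highest qualifying income is £284,600 + £48,000 = £332,600.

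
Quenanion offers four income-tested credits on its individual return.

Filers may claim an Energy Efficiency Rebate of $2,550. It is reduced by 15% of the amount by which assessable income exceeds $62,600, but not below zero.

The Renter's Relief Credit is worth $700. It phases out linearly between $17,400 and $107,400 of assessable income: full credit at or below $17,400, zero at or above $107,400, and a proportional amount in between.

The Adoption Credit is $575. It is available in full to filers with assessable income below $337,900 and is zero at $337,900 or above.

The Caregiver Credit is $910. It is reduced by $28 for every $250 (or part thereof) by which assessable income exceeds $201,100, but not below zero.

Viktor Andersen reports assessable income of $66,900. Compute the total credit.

$3,705

Energy Efficiency Rebate: 15% of the $4,300 excess over $62,600 is $645; credit = $2,550 − $645 = $1,905.
Renter's Relief Credit: $66,900 is $49,500 into a $90,000 phase-out range, leaving 40,500/90,000 of the credit: $700 × 40,500/90,000 = $315.
Adoption Credit: $66,900 is below the $337,900 cutoff, so the full $575 applies.
Caregiver Credit: $66,900 is at or below the $201,100 threshold, so the full $910 applies.
Total: $1,905 + $315 + $575 + $910 = $3,705.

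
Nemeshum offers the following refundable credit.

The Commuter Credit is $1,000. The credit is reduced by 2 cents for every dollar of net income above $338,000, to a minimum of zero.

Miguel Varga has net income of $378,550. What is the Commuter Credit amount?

$189

Commuter Credit: 2% of the $40,550 excess over $338,000 is $811; credit = $1,000 − $811 = $189.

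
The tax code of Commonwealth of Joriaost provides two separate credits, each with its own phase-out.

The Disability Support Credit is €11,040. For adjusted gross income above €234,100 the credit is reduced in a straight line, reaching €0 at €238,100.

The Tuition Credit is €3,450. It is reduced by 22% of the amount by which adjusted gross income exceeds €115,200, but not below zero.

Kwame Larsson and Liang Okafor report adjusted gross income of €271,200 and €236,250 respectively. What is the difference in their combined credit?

Kwame (€271,200): Disability Support Credit: €271,200 is at or above €238,100, so the credit is €0. Tuition Credit: 22% of the €156,000 excess over €115,200 is €34,320 ≥ base, so the credit is €0. total €0 + €0 = €0
Liang (€236,250): Disability Support Credit: €236,250 is €2,150 into a €4,000 phase-out range, leaving 1,850/4,000 of the credit: €11,040 × 1,850/4,000 = €5,106. Tuition Credit: 22% of the €121,050 excess over €115,200 is €26,631 ≥ base, so the credit is €0. total €5,106 + €0 = €5,106
Difference: |€0 − €5,106| = €5,106.

€5,106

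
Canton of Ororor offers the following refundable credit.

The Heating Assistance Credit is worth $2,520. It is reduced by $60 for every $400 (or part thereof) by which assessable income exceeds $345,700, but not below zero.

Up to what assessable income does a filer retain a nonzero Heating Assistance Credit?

$362,100

After 41 increments the reduction is 41 × $60 = $2,460, leaving $60; one more increment wipes it out. Increment 41 ends at excess 41 × $400 = $16,400, so the highest qualifying income is $345,700 + $16,400 = $362,100.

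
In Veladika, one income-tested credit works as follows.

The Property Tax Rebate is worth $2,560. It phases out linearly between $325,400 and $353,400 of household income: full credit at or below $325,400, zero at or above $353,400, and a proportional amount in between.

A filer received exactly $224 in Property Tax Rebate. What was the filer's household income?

$350,950

$224 is 224/2,560 of the full $2,560, so 2,336/2,560 of the $28,000 range has been used: income = $325,400 + $28,000 × 2,336/2,560 = $350,950.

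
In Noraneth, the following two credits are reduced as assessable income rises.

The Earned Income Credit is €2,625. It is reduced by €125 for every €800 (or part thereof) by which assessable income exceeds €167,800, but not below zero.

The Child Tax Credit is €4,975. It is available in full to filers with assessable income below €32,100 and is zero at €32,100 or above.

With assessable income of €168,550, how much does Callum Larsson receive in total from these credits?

€2,500

Earned Income Credit: income exceeds €167,800 by €750, which is 1 full-or-partial €800 increment; reduction = 1 × €125 = €125, leaving €2,500.
Child Tax Credit: €168,550 meets or exceeds the €32,100 cutoff, so the credit is €0.
Total: €2,500 + €0 = €2,500.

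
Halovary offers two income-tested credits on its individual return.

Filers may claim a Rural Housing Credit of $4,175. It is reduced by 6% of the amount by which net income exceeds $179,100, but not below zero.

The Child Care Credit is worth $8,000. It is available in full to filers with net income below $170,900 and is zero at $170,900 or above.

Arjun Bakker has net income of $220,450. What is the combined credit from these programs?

$1,694

Rural Housing Credit: 6% of the $41,350 excess over $179,100 is $2,481; credit = $4,175 − $2,481 = $1,694.
Child Care Credit: $220,450 meets or exceeds the $170,900 cutoff, so the credit is $0.
Total: $1,694 + $0 = $1,694.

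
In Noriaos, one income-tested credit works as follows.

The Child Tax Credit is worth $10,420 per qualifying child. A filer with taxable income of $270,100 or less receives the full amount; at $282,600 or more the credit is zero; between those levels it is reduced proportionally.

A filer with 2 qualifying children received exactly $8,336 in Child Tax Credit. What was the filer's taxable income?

$277,600

Full credit = 2 × $10,420 = $20,840.
$8,336 is 8,336/20,840 of the full $20,840, so 12,504/20,840 of the $12,500 range has been used: income = $270,100 + $12,500 × 12,504/20,840 = $277,600.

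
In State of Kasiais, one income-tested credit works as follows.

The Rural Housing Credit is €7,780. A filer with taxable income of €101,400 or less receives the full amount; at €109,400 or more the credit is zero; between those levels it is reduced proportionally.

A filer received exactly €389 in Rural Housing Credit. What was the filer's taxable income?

€109,000

€389 is 389/7,780 of the full €7,780, so 7,391/7,780 of the €8,000 range has been used: income = €101,400 + €8,000 × 7,391/7,780 = €109,000.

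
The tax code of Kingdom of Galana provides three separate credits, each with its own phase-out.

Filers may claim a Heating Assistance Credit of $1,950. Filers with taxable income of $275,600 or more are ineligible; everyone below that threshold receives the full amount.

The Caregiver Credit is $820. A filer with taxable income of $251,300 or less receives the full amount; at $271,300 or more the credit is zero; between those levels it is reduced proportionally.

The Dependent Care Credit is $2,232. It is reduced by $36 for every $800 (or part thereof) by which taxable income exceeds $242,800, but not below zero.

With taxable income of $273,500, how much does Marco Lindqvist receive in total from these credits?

$2,778

Heating Assistance Credit: $273,500 is below the $275,600 cutoff, so the full $1,950 applies.
Caregiver Credit: $273,500 is at or above $271,300, so the credit is $0.
Dependent Care Credit: income exceeds $242,800 by $30,700, which is 39 full-or-partial $800 increments; reduction = 39 × $36 = $1,404, leaving $828.
Total: $1,950 + $0 + $828 = $2,778.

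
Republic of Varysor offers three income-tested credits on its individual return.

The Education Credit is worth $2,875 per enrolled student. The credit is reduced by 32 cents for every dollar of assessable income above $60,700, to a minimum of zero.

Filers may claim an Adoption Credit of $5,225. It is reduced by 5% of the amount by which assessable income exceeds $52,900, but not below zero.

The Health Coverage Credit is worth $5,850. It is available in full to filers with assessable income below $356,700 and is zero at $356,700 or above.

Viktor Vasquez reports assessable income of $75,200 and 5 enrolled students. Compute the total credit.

Education Credit: base = 5 × $2,875 = $14,375. 32% of the $14,500 excess over $60,700 is $4,640; credit = $14,375 − $4,640 = $9,735.
Adoption Credit: 5% of the $22,300 excess over $52,900 is $1,115; credit = $5,225 − $1,115 = $4,110.
Health Coverage Credit: $75,200 is below the $356,700 cutoff, so the full $5,850 applies.
Total: $9,735 + $4,110 + $5,850 = $19,695.

$19,695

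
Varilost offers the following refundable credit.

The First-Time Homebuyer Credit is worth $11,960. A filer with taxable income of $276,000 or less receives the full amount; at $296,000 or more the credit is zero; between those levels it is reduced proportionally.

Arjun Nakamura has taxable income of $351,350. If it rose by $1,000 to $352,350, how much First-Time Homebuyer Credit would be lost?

At $351,350 — $351,350 is at or above $296,000, so the credit is $0.
At $352,350 — $352,350 is at or above $296,000, so the credit is $0.
Lost: $0 − $0 = $0.

$0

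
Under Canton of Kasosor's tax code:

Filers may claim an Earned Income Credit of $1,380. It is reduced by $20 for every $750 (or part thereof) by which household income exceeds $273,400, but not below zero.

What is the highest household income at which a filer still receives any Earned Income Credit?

$324,400

After 68 increments the reduction is 68 × $20 = $1,360, leaving $20; one more increment wipes it out. Increment 68 ends at excess 68 × $750 = $51,000, so the highest qualifying income is $273,400 + $51,000 = $324,400.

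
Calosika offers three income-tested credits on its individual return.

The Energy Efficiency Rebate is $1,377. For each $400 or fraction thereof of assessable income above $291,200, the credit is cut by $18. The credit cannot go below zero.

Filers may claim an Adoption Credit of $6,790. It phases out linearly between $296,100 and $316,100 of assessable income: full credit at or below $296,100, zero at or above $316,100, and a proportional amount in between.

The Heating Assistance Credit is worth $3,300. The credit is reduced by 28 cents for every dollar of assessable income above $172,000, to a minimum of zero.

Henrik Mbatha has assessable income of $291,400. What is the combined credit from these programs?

Energy Efficiency Rebate: income exceeds $291,200 by $200, which is 1 full-or-partial $400 increment; reduction = 1 × $18 = $18, leaving $1,359.
Adoption Credit: $291,400 is at or below the $296,100 threshold, so the full $6,790 applies.
Heating Assistance Credit: 28% of the $119,400 excess over $172,000 is $33,432 ≥ base, so the credit is $0.
Total: $1,359 + $6,790 + $0 = $8,149.

$8,149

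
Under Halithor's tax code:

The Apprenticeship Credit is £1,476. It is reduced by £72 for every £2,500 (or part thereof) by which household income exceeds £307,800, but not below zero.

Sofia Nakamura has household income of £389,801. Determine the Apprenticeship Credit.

Apprenticeship Credit: income exceeds £307,800 by £82,001 → 33 increments × £72 = £2,376 ≥ base, so the credit is £0.

£0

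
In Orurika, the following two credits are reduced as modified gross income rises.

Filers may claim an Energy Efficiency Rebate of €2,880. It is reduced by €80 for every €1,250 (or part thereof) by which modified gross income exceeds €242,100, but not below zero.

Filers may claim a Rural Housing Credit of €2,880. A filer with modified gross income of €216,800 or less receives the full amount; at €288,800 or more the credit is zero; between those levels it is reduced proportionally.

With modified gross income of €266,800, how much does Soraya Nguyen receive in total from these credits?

Energy Efficiency Rebate: income exceeds €242,100 by €24,700, which is 20 full-or-partial €1,250 increments; reduction = 20 × €80 = €1,600, leaving €1,280.
Rural Housing Credit: €266,800 is €50,000 into a €72,000 phase-out range, leaving 22,000/72,000 of the credit: €2,880 × 22,000/72,000 = €880.
Total: €1,280 + €880 = €2,160.

€2,160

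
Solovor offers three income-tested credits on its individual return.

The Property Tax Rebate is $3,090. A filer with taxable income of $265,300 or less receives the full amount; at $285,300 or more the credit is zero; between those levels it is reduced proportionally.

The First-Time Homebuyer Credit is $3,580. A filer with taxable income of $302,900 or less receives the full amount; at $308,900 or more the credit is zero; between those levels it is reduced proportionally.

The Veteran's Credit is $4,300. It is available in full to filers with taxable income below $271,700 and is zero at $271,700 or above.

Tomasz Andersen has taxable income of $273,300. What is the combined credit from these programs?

Property Tax Rebate: $273,300 is $8,000 into a $20,000 phase-out range, leaving 12,000/20,000 of the credit: $3,090 × 12,000/20,000 = $1,854.
First-Time Homebuyer Credit: $273,300 is at or below the $302,900 threshold, so the full $3,580 applies.
Veteran's Credit: $273,300 meets or exceeds the $271,700 cutoff, so the credit is $0.
Total: $1,854 + $3,580 + $0 = $5,434.

$5,434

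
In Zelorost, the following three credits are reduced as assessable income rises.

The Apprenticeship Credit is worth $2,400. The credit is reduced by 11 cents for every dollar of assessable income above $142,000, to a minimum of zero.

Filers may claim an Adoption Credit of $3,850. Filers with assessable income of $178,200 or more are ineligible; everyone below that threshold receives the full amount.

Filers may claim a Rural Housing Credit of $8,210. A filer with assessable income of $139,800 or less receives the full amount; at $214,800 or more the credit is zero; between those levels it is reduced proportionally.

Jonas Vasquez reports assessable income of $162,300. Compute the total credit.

$9,764

Apprenticeship Credit: 11% of the $20,300 excess over $142,000 is $2,233; credit = $2,400 − $2,233 = $167.
Adoption Credit: $162,300 is below the $178,200 cutoff, so the full $3,850 applies.
Rural Housing Credit: $162,300 is $22,500 into a $75,000 phase-out range, leaving 52,500/75,000 of the credit: $8,210 × 52,500/75,000 = $5,747.
Total: $167 + $3,850 + $5,747 = $9,764.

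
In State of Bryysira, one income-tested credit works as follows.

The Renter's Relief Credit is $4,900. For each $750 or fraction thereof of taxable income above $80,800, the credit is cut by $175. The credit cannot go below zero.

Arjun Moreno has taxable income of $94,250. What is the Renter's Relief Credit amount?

$1,750

Renter's Relief Credit: income exceeds $80,800 by $13,450, which is 18 full-or-partial $750 increments; reduction = 18 × $175 = $3,150, leaving $1,750.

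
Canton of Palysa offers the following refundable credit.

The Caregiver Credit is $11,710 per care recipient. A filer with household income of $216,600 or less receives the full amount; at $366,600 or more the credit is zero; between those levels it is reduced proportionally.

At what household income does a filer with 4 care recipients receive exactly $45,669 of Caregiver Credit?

Full credit = 4 × $11,710 = $46,840.
$45,669 is 45,669/46,840 of the full $46,840, so 1,171/46,840 of the $150,000 range has been used: income = $216,600 + $150,000 × 1,171/46,840 = $220,350.

$220,350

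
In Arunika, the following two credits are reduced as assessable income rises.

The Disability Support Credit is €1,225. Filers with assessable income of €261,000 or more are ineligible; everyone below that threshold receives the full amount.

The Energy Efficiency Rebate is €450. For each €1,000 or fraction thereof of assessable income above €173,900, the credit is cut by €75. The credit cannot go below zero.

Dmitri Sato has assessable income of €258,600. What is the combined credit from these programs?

Disability Support Credit: €258,600 is below the €261,000 cutoff, so the full €1,225 applies.
Energy Efficiency Rebate: income exceeds €173,900 by €84,700 → 85 increments × €75 = €6,375 ≥ base, so the credit is €0.
Total: €1,225 + €0 = €1,225.

€1,225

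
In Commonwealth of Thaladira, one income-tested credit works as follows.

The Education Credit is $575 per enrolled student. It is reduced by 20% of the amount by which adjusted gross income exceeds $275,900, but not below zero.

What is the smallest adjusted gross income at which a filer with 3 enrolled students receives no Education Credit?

$284,525

Full credit = 3 × $575 = $1,725.
The credit falls by 20% of each dollar above $275,900, so it reaches zero when the excess is $1,725 / 20% = $8,625: income = $275,900 + $8,625 = $284,525.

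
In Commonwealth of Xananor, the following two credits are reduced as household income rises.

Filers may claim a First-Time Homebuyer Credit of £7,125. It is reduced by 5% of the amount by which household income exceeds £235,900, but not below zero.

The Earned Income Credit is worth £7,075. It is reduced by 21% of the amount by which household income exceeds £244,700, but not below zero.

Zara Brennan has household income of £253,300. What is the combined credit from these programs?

First-Time Homebuyer Credit: 5% of the £17,400 excess over £235,900 is £870; credit = £7,125 − £870 = £6,255.
Earned Income Credit: 21% of the £8,600 excess over £244,700 is £1,806; credit = £7,075 − £1,806 = £5,269.
Total: £6,255 + £5,269 = £11,524.

£11,524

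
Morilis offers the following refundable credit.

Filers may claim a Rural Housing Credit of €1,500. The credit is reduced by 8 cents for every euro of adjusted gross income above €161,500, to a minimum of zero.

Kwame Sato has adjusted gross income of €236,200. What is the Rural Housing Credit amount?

€0

Rural Housing Credit: 8% of the €74,700 excess over €161,500 is €5,976 ≥ base, so the credit is €0.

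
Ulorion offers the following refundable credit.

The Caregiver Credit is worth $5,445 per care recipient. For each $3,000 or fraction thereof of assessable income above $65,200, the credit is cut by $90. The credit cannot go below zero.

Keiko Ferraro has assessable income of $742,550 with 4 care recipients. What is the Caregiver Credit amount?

$1,440

Caregiver Credit: base = 4 × $5,445 = $21,780. income exceeds $65,200 by $677,350, which is 226 full-or-partial $3,000 increments; reduction = 226 × $90 = $20,340, leaving $1,440.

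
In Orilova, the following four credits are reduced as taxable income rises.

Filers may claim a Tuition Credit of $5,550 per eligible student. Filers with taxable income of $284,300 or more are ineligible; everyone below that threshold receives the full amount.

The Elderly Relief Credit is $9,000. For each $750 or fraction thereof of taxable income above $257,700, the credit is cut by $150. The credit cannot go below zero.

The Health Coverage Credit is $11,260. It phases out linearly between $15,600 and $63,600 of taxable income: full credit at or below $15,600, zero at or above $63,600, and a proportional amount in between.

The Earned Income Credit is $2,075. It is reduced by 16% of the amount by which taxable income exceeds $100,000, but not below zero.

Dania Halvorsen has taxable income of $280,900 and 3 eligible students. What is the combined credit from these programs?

$21,000

Tuition Credit: base = 3 × $5,550 = $16,650. $280,900 is below the $284,300 cutoff, so the full $16,650 applies.
Elderly Relief Credit: income exceeds $257,700 by $23,200, which is 31 full-or-partial $750 increments; reduction = 31 × $150 = $4,650, leaving $4,350.
Health Coverage Credit: $280,900 is at or above $63,600, so the credit is $0.
Earned Income Credit: 16% of the $180,900 excess over $100,000 is $28,944 ≥ base, so the credit is $0.
Total: $16,650 + $4,350 + $0 + $0 = $21,000.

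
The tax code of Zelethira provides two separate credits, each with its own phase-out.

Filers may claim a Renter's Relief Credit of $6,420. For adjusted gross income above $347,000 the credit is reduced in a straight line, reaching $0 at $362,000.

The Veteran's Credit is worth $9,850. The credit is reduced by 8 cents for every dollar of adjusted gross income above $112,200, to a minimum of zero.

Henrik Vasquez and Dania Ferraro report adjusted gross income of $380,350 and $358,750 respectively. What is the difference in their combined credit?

$1,391

Henrik ($380,350): Renter's Relief Credit: $380,350 is at or above $362,000, so the credit is $0. Veteran's Credit: 8% of the $268,150 excess over $112,200 is $21,452 ≥ base, so the credit is $0. total $0 + $0 = $0
Dania ($358,750): Renter's Relief Credit: $358,750 is $11,750 into a $15,000 phase-out range, leaving 3,250/15,000 of the credit: $6,420 × 3,250/15,000 = $1,391. Veteran's Credit: 8% of the $246,550 excess over $112,200 is $19,724 ≥ base, so the credit is $0. total $1,391 + $0 = $1,391
Difference: |$0 − $1,391| = $1,391.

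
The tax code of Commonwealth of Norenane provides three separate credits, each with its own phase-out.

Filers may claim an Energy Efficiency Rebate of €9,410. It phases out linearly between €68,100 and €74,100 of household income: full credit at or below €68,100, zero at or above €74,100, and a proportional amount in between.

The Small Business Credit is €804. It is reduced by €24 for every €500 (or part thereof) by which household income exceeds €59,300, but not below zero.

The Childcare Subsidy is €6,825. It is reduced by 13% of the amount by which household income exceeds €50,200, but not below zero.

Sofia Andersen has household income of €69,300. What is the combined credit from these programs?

Energy Efficiency Rebate: €69,300 is €1,200 into a €6,000 phase-out range, leaving 4,800/6,000 of the credit: €9,410 × 4,800/6,000 = €7,528.
Small Business Credit: income exceeds €59,300 by €10,000, which is 20 full-or-partial €500 increments; reduction = 20 × €24 = €480, leaving €324.
Childcare Subsidy: 13% of the €19,100 excess over €50,200 is €2,483; credit = €6,825 − €2,483 = €4,342.
Total: €7,528 + €324 + €4,342 = €12,194.

€12,194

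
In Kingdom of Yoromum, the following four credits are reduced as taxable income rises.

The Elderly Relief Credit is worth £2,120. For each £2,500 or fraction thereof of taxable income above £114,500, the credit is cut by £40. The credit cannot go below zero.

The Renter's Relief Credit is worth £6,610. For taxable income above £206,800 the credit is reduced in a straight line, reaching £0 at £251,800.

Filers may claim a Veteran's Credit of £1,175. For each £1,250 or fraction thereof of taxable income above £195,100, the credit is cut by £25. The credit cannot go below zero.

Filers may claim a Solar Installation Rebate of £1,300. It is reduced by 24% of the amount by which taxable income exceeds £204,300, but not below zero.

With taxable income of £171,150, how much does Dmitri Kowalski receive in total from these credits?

£10,285

Elderly Relief Credit: income exceeds £114,500 by £56,650, which is 23 full-or-partial £2,500 increments; reduction = 23 × £40 = £920, leaving £1,200.
Renter's Relief Credit: £171,150 is at or below the £206,800 threshold, so the full £6,610 applies.
Veteran's Credit: £171,150 is at or below the £195,100 threshold, so the full £1,175 applies.
Solar Installation Rebate: £171,150 is at or below the £204,300 threshold, so the full £1,300 applies.
Total: £1,200 + £6,610 + £1,175 + £1,300 = £10,285.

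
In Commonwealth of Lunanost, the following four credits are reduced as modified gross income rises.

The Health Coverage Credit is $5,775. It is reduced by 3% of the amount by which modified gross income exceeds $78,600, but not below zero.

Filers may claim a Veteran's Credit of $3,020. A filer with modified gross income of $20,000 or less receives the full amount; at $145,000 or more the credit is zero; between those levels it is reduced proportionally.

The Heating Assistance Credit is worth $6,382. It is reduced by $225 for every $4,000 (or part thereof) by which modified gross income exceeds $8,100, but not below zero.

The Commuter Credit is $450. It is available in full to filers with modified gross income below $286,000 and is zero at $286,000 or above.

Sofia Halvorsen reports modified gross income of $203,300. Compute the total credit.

$2,484

Health Coverage Credit: 3% of the $124,700 excess over $78,600 is $3,741; credit = $5,775 − $3,741 = $2,034.
Veteran's Credit: $203,300 is at or above $145,000, so the credit is $0.
Heating Assistance Credit: income exceeds $8,100 by $195,200 → 49 increments × $225 = $11,025 ≥ base, so the credit is $0.
Commuter Credit: $203,300 is below the $286,000 cutoff, so the full $450 applies.
Total: $2,034 + $0 + $0 + $450 = $2,484.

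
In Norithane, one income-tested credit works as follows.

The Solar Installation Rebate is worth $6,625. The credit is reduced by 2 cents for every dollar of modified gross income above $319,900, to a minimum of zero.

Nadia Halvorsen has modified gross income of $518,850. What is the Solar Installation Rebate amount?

$2,646

Solar Installation Rebate: 2% of the $198,950 excess over $319,900 is $3,979; credit = $6,625 − $3,979 = $2,646.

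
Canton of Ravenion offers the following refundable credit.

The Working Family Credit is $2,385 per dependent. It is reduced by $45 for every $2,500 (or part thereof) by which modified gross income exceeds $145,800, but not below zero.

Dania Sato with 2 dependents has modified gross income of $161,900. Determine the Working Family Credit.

Working Family Credit: base = 2 × $2,385 = $4,770. income exceeds $145,800 by $16,100, which is 7 full-or-partial $2,500 increments; reduction = 7 × $45 = $315, leaving $4,455.

$4,455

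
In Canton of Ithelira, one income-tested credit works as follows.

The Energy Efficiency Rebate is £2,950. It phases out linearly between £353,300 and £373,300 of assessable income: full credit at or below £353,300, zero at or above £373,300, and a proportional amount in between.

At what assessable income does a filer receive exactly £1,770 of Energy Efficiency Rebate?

£1,770 is 1,770/2,950 of the full £2,950, so 1,180/2,950 of the £20,000 range has been used: income = £353,300 + £20,000 × 1,180/2,950 = £361,300.

£361,300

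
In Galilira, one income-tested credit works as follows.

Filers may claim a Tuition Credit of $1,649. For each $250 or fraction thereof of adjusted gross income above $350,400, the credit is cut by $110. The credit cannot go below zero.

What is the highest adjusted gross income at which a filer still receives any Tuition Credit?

After 14 increments the reduction is 14 × $110 = $1,540, leaving $109; one more increment wipes it out. Increment 14 ends at excess 14 × $250 = $3,500, so the highest qualifying income is $350,400 + $3,500 = $353,900.

$353,900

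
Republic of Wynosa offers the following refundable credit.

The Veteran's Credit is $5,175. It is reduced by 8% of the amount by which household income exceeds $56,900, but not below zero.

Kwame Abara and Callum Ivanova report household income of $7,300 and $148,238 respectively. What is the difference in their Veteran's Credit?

Kwame ($7,300): Veteran's Credit: $7,300 is at or below the $56,900 threshold, so the full $5,175 applies.
Callum ($148,238): Veteran's Credit: 8% of the $91,338 excess over $56,900 is $7,307.04 ≥ base, so the credit is $0.
Difference: |$5,175 − $0| = $5,175.

$5,175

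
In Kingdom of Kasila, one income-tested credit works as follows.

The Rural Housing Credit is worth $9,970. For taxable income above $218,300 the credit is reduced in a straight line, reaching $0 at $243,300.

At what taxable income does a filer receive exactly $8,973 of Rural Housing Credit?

$8,973 is 8,973/9,970 of the full $9,970, so 997/9,970 of the $25,000 range has been used: income = $218,300 + $25,000 × 997/9,970 = $220,800.

$220,800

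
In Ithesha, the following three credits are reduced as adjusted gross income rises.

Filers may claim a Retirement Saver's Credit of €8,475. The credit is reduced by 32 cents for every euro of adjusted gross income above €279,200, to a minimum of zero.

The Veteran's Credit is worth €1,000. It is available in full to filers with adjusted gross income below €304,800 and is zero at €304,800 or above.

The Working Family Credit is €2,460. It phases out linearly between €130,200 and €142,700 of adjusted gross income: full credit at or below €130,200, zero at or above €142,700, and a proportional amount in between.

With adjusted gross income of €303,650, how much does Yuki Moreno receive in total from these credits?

€1,651

Retirement Saver's Credit: 32% of the €24,450 excess over €279,200 is €7,824; credit = €8,475 − €7,824 = €651.
Veteran's Credit: €303,650 is below the €304,800 cutoff, so the full €1,000 applies.
Working Family Credit: €303,650 is at or above €142,700, so the credit is €0.
Total: €651 + €1,000 + €0 = €1,651.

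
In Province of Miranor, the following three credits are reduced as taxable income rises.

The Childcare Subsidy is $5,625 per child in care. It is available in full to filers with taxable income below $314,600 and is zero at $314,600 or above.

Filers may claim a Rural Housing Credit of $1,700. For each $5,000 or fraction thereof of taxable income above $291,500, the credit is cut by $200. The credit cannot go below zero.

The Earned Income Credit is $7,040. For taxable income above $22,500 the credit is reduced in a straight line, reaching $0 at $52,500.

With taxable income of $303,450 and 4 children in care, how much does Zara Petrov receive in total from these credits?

$23,600

Childcare Subsidy: base = 4 × $5,625 = $22,500. $303,450 is below the $314,600 cutoff, so the full $22,500 applies.
Rural Housing Credit: income exceeds $291,500 by $11,950, which is 3 full-or-partial $5,000 increments; reduction = 3 × $200 = $600, leaving $1,100.
Earned Income Credit: $303,450 is at or above $52,500, so the credit is $0.
Total: $22,500 + $1,100 + $0 = $23,600.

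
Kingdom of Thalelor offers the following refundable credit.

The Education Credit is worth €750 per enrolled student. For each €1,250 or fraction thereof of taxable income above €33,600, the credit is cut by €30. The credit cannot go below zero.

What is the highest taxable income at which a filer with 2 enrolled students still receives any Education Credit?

Full credit = 2 × €750 = €1,500.
After 49 increments the reduction is 49 × €30 = €1,470, leaving €30; one more increment wipes it out. Increment 49 ends at excess 49 × €1,250 = €61,250, so the highest qualifying income is €33,600 + €61,250 = €94,850.

€94,850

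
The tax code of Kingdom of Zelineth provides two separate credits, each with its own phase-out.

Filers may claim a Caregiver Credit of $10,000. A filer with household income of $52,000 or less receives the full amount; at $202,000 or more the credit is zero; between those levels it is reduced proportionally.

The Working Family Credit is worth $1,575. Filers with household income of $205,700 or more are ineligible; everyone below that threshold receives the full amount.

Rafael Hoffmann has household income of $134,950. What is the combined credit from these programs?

$6,045

Caregiver Credit: $134,950 is $82,950 into a $150,000 phase-out range, leaving 67,050/150,000 of the credit: $10,000 × 67,050/150,000 = $4,470.
Working Family Credit: $134,950 is below the $205,700 cutoff, so the full $1,575 applies.
Total: $4,470 + $1,575 = $6,045.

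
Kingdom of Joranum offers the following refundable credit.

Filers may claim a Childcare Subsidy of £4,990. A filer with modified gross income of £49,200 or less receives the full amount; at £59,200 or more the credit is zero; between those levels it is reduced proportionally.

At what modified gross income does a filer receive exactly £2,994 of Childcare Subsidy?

£53,200

£2,994 is 2,994/4,990 of the full £4,990, so 1,996/4,990 of the £10,000 range has been used: income = £49,200 + £10,000 × 1,996/4,990 = £53,200.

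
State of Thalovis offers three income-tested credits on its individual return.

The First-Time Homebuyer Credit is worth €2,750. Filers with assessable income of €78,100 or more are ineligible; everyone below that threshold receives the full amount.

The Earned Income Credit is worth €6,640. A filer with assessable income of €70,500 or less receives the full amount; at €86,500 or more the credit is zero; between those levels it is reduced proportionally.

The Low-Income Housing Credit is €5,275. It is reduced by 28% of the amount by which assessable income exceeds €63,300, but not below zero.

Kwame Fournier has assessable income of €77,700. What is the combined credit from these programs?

€7,645

First-Time Homebuyer Credit: €77,700 is below the €78,100 cutoff, so the full €2,750 applies.
Earned Income Credit: €77,700 is €7,200 into a €16,000 phase-out range, leaving 8,800/16,000 of the credit: €6,640 × 8,800/16,000 = €3,652.
Low-Income Housing Credit: 28% of the €14,400 excess over €63,300 is €4,032; credit = €5,275 − €4,032 = €1,243.
Total: €2,750 + €3,652 + €1,243 = €7,645.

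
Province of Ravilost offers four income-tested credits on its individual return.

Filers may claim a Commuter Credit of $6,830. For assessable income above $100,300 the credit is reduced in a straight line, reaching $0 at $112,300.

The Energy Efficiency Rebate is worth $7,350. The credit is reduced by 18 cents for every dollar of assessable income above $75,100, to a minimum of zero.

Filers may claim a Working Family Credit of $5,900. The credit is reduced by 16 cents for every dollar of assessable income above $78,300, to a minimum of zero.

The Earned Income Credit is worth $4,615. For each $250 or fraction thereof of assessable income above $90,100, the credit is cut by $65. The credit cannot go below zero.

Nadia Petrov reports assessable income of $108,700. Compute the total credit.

$4,387

Commuter Credit: $108,700 is $8,400 into a $12,000 phase-out range, leaving 3,600/12,000 of the credit: $6,830 × 3,600/12,000 = $2,049.
Energy Efficiency Rebate: 18% of the $33,600 excess over $75,100 is $6,048; credit = $7,350 − $6,048 = $1,302.
Working Family Credit: 16% of the $30,400 excess over $78,300 is $4,864; credit = $5,900 − $4,864 = $1,036.
Earned Income Credit: income exceeds $90,100 by $18,600 → 75 increments × $65 = $4,875 ≥ base, so the credit is $0.
Total: $2,049 + $1,302 + $1,036 + $0 = $4,387.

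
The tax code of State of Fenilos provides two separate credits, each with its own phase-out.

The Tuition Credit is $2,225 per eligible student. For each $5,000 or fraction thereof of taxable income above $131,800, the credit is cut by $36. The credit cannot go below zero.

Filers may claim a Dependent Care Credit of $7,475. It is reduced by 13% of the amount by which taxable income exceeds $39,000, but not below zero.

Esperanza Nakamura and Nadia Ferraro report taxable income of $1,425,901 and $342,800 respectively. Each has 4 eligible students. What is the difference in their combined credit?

$7,352

Esperanza ($1,425,901): Tuition Credit: base = 4 × $2,225 = $8,900. income exceeds $131,800 by $1,294,101 → 259 increments × $36 = $9,324 ≥ base, so the credit is $0. Dependent Care Credit: 13% of the $1,386,901 excess over $39,000 is $180,297.13 ≥ base, so the credit is $0. total $0 + $0 = $0
Nadia ($342,800): Tuition Credit: base = 4 × $2,225 = $8,900. income exceeds $131,800 by $211,000, which is 43 full-or-partial $5,000 increments; reduction = 43 × $36 = $1,548, leaving $7,352. Dependent Care Credit: 13% of the $303,800 excess over $39,000 is $39,494 ≥ base, so the credit is $0. total $7,352 + $0 = $7,352
Difference: |$0 − $7,352| = $7,352.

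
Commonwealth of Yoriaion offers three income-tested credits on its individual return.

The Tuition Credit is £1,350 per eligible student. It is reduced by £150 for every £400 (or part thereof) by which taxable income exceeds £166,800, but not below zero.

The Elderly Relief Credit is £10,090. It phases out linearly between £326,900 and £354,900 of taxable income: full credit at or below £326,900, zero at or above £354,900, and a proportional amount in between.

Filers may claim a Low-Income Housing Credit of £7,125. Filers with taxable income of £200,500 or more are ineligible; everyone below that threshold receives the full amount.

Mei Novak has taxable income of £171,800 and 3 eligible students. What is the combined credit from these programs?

£19,315

Tuition Credit: base = 3 × £1,350 = £4,050. income exceeds £166,800 by £5,000, which is 13 full-or-partial £400 increments; reduction = 13 × £150 = £1,950, leaving £2,100.
Elderly Relief Credit: £171,800 is at or below the £326,900 threshold, so the full £10,090 applies.
Low-Income Housing Credit: £171,800 is below the £200,500 cutoff, so the full £7,125 applies.
Total: £2,100 + £10,090 + £7,125 = £19,315.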